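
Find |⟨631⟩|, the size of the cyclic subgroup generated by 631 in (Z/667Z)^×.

Since 631 ∈ (Z/667Z)^×, its order divides φ(667) = φ(23·29) = (23−1)·(29−1) = 22·28 = 616 = 2^3 · 7 · 11.
Divisors of 616: 1, 2, 4, 7, 8, 11, 14, 22, 28, 44, 56, 77, 88, 154, 308, 616.
Compute 631^d (mod 667) for the divisors d until we hit 1:
631^1 ≡ 631 (mod 667)
631^2 ≡ 629 (mod 667)
631^4 ≡ 110 (mod 667)
631^7 ≡ 405 (mod 667)
631^8 ≡ 94 (mod 667)
631^11 ≡ 528 (mod 667)
631^14 ≡ 610 (mod 667)
631^22 ≡ 645 (mod 667)
631^28 ≡ 581 (mod 667)
631^44 ≡ 484 (mod 667)
631^56 ≡ 59 (mod 667)
631^77 ≡ 666 (mod 667)
631^88 ≡ 139 (mod 667)
631^154 ≡ 1 (mod 667) ✓
The smallest such exponent is 154, so the order of 631 is 154.

154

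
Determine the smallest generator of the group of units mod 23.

φ(23) = 23 − 1 = 22 = 2 · 11.
g is a primitive root iff g^(22/q) ≢ 1 (mod 23) for each prime q ∈ {2, 11}.
g = 2: 2^11 ≡ 1 — hits 1, so not a primitive root.
g = 3: 3^11 ≡ 1 — hits 1, so not a primitive root.
g = 4: 4^11 ≡ 1 — hits 1, so not a primitive root.
g = 5: 5^11 ≡ 22; 5^2 ≡ 2 — none is 1, so 5 is a primitive root.
Hence the least primitive root of 23 is 5.

5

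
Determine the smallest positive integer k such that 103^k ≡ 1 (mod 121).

55

By Lagrange's theorem, ord_121(103) divides φ(121) = φ(11^2) = 11·(11−1) = 110 = 2 · 5 · 11.
Divisors of 110: 1, 2, 5, 10, 11, 22, 55, 110.
Test each divisor d:
103^1 ≡ 103 (mod 121)
103^2 ≡ 82 (mod 121)
103^5 ≡ 89 (mod 121)
103^10 ≡ 56 (mod 121)
103^11 ≡ 81 (mod 121)
103^22 ≡ 27 (mod 121)
103^55 ≡ 1 (mod 121) ✓
So ord_121(103) = 55.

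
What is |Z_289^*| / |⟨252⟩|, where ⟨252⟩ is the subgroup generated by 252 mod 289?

1

The order of 252 must divide φ(289) = φ(17^2) = 17·(17−1) = 272 = 2^4 · 17.
Divisors of 272: 1, 2, 4, 8, 16, 17, 34, 68, 136, 272.
Check 252^d mod 289 for each divisor in increasing order:
252^1 ≡ 252
252^2 ≡ 213
252^4 ≡ 285
252^8 ≡ 16
252^16 ≡ 256
252^17 ≡ 65
252^34 ≡ 179
252^68 ≡ 251
252^136 ≡ 288
252^272 ≡ 1
The order of 252 is 272, so the subgroup it generates has 272 elements.
Index = |(Z/289Z)^×| / |⟨252⟩| = 272 / 272 = 1.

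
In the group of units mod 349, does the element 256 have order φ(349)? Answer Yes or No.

No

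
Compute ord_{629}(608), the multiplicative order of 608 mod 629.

36

The order of 608 must divide φ(629) = φ(17·37) = (17−1)·(37−1) = 16·36 = 576 = 2^6 · 3^2.
Divisors of 576: 1, 2, 3, 4, 6, 8, 9, 12, 16, 18, 24, 32, 36, 48, 64, 72, 96, 144, 192, 288, 576.
Compute 608^d (mod 629) for the divisors d until we hit 1:
608^1 ≡ 608
608^2 ≡ 441
608^3 ≡ 174
608^4 ≡ 120
608^6 ≡ 84
608^8 ≡ 562
608^9 ≡ 149
608^12 ≡ 137
608^16 ≡ 86
608^18 ≡ 186
608^24 ≡ 528
608^32 ≡ 477
608^36 ≡ 1
The smallest such exponent is 36, so the order of 608 is 36.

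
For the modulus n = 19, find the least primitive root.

φ(19) = 19 − 1 = 18 = 2 · 3^2.
g is a primitive root iff g^(18/q) ≢ 1 (mod 19) for each prime q ∈ {2, 3}.
g = 2: 2^9 ≡ 18; 2^6 ≡ 7 — none is 1, so 2 is a primitive root.
The smallest primitive root modulo 19 is 2.

2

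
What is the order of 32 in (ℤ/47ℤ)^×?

23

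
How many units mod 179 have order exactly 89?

88

φ(179) = 179 − 1 = 178 = 2 · 89.
In a cyclic group of order 178, there are φ(d) elements of order d for each divisor d of 178, and zero for non-divisors.
89 | 178, and φ(89) = 89 − 1 = 88.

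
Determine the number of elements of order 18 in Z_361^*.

6

φ(361) = φ(19^2) = 19·(19−1) = 342 = 2 · 3^2 · 19.
Since (Z/361Z)^× is cyclic of order 342, the number of elements of order d is φ(d) when d | 342 and 0 otherwise.
18 = 2 · 3^2 divides 342, and φ(18) = 6.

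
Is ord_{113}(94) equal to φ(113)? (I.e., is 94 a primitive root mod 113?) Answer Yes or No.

Yes

φ(113) = 113 − 1 = 112 = 2^4 · 7.
An element g generates (Z/113Z)^× iff g^(112/q) ≢ 1 (mod 113) for each prime q ∈ {2, 7}.
94^56 ≡ 112 (mod 113)  [q = 2: ≢ 1 ✓]
94^16 ≡ 49 (mod 113)  [q = 7: ≢ 1 ✓]
All checks pass, so 94 has order 112 and is a primitive root modulo 113.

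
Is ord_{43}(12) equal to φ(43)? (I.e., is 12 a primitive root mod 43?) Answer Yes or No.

φ(43) = 43 − 1 = 42 = 2 · 3 · 7.
It suffices to check that the order of 12 is not a proper divisor of 42: compute 12^(42/q) for q ∈ {2, 3, 7}.
12^21 ≡ 42 (mod 43)  [q = 2: ≢ 1 ✓]
12^14 ≡ 36 (mod 43)  [q = 3: ≢ 1 ✓]
12^6 ≡ 21 (mod 43)  [q = 7: ≢ 1 ✓]
All checks pass, so 12 has order 42 and is a primitive root modulo 43.

Yes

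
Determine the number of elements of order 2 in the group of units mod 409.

1

φ(409) = 409 − 1 = 408 = 2^3 · 3 · 17.
(Z/409Z)^× is cyclic (|G| = 408); a cyclic group of order m has exactly φ(d) elements of each order d | m, and none otherwise.
2 | 408, and φ(2) = 2 − 1 = 1.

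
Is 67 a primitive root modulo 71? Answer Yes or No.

Yes

φ(71) = 71 − 1 = 70 = 2 · 5 · 7.
An element g generates (Z/71Z)^× iff g^(70/q) ≢ 1 (mod 71) for each prime q ∈ {2, 5, 7}.
67^35 ≡ 70 (mod 71)  [q = 2: ≢ 1 ✓]
67^14 ≡ 5 (mod 71)  [q = 5: ≢ 1 ✓]
67^10 ≡ 48 (mod 71)  [q = 7: ≢ 1 ✓]
None equal 1, so ord_71(67) = 70: 67 is a primitive root.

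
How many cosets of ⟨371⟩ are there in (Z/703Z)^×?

36

The order of 371 must divide φ(703) = φ(19·37) = (19−1)·(37−1) = 18·36 = 648 = 2^3 · 3^4.
Divisors of 648: 1, 2, 3, 4, 6, 8, 9, 12, 18, 24, 27, 36, 54, 72, 81, 108, 162, 216, 324, 648.
Check 371^d mod 703 for each divisor in increasing order:
371^1 ≡ 371
371^2 ≡ 556
371^3 ≡ 297
371^4 ≡ 519
371^6 ≡ 334
371^8 ≡ 112
371^9 ≡ 75
371^12 ≡ 482
371^18 ≡ 1
Thus |⟨371⟩| = ord(371) = 18.
Index = |(Z/703Z)^×| / |⟨371⟩| = 648 / 18 = 36.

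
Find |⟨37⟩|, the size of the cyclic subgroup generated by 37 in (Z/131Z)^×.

130

ord(37) | φ(131) = 131 − 1 = 130 = 2 · 5 · 13.
Divisors of 130: 1, 2, 5, 10, 13, 26, 65, 130.
Test each divisor d:
37^1 ≡ 37 (mod 131)
37^2 ≡ 59 (mod 131)
37^5 ≡ 24 (mod 131)
37^10 ≡ 52 (mod 131)
37^13 ≡ 70 (mod 131)
37^26 ≡ 53 (mod 131)
37^65 ≡ 130 (mod 131)
37^130 ≡ 1 (mod 131) ✓
Therefore the multiplicative order of 37 modulo 131 is 130.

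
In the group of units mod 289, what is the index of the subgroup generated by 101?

ord(101) | φ(289) = φ(17^2) = 17·(17−1) = 272 = 2^4 · 17.
Divisors of 272: 1, 2, 4, 8, 16, 17, 34, 68, 136, 272.
Evaluate successive powers at the divisors of 272:
101^1 ≡ 101 (mod 289)
101^2 ≡ 86 (mod 289)
101^4 ≡ 171 (mod 289)
101^8 ≡ 52 (mod 289)
101^16 ≡ 103 (mod 289)
101^17 ≡ 288 (mod 289)
101^34 ≡ 1 (mod 289) ✓
So ord_289(101) = 34, hence |⟨101⟩| = 34.
[(Z/289Z)^× : ⟨101⟩] = 272/34 = 8.

8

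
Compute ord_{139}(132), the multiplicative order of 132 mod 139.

ord(132) | φ(139) = 139 − 1 = 138 = 2 · 3 · 23.
Divisors of 138: 1, 2, 3, 6, 23, 46, 69, 138.
Test each divisor d:
132^1 ≡ 132 (mod 139)
132^2 ≡ 49 (mod 139)
132^3 ≡ 74 (mod 139)
132^6 ≡ 55 (mod 139)
132^23 ≡ 43 (mod 139)
132^46 ≡ 42 (mod 139)
132^69 ≡ 138 (mod 139)
132^138 ≡ 1 (mod 139) ✓
Hence ord(132) = 138.

138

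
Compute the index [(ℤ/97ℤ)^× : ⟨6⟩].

8

By Lagrange's theorem, ord_97(6) divides φ(97) = 97 − 1 = 96 = 2^5 · 3.
Divisors of 96: 1, 2, 3, 4, 6, 8, 12, 16, 24, 32, 48, 96.
Evaluate successive powers at the divisors of 96:
6^1 ≡ 6 (mod 97)
6^2 ≡ 36 (mod 97)
6^3 ≡ 22 (mod 97)
6^4 ≡ 35 (mod 97)
6^6 ≡ 96 (mod 97)
6^8 ≡ 61 (mod 97)
6^12 ≡ 1 (mod 97) ✓
So ord_97(6) = 12, hence |⟨6⟩| = 12.
[(Z/97Z)^× : ⟨6⟩] = 96/12 = 8.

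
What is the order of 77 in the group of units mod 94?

The order of 77 must divide φ(94) = φ(2)·φ(47) = 1·46 = 46 = 2 · 23.
Divisors of 46: 1, 2, 23, 46.
Compute 77^d (mod 94) for the divisors d until we hit 1:
77^1 ≡ 77 (mod 94)
77^2 ≡ 7 (mod 94)
77^23 ≡ 93 (mod 94)
77^46 ≡ 1 (mod 94) ✓
Therefore the multiplicative order of 77 modulo 94 is 46.

46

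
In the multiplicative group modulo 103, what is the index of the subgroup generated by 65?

1

ord(65) | φ(103) = 103 − 1 = 102 = 2 · 3 · 17.
Divisors of 102: 1, 2, 3, 6, 17, 34, 51, 102.
Check 65^d mod 103 for each divisor in increasing order:
65^1 ≡ 65
65^2 ≡ 2
65^3 ≡ 27
65^6 ≡ 8
65^17 ≡ 57
65^34 ≡ 56
65^51 ≡ 102
65^102 ≡ 1
The order of 65 is 102, so the subgroup it generates has 102 elements.
The index is φ(103) / ord(65) = 102 / 102 = 1.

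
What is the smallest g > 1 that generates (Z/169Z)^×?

2

φ(169) = φ(13^2) = 13·(13−1) = 156 = 2^2 · 3 · 13.
Test candidates g = 2, 3, … against the prime factors q ∈ {2, 3, 13} of φ(169): g is a generator iff g^(156/q) ≢ 1 for every such q.
g = 2: 2^78 ≡ 168; 2^52 ≡ 146; 2^12 ≡ 40 — none is 1, so 2 is a primitive root.
Hence the least primitive root of 169 is 2.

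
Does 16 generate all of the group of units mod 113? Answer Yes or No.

No

φ(113) = 113 − 1 = 112 = 2^4 · 7.
Test 16^(112/q) mod 113 for each prime factor q of 112:
16^56 ≡ 1 (mod 113)  [q = 2: ≡ 1 ✗]
16^16 ≡ 30 (mod 113)  [q = 7: ≢ 1 ✓]
16^56 ≡ 1 shows ord(16) | 56, strictly less than φ(113); not a primitive root.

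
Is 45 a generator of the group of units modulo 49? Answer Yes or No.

φ(49) = φ(7^2) = 7·(7−1) = 42 = 2 · 3 · 7.
It suffices to check that the order of 45 is not a proper divisor of 42: compute 45^(42/q) for q ∈ {2, 3, 7}.
45^21 ≡ 48 (mod 49)  [q = 2: ≢ 1 ✓]
45^14 ≡ 30 (mod 49)  [q = 3: ≢ 1 ✓]
45^6 ≡ 29 (mod 49)  [q = 7: ≢ 1 ✓]
Every test exponent gives a nontrivial residue, hence 45 generates the full group.

Yes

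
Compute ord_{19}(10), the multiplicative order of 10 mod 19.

18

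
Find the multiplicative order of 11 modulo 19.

Since 11 ∈ (Z/19Z)^×, its order divides φ(19) = 19 − 1 = 18 = 2 · 3^2.
Divisors of 18: 1, 2, 3, 6, 9, 18.
Evaluate successive powers at the divisors of 18:
11^1 ≡ 11 (mod 19)
11^2 ≡ 7 (mod 19)
11^3 ≡ 1 (mod 19) ✓
Therefore the multiplicative order of 11 modulo 19 is 3.

3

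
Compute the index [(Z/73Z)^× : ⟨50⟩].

Since 50 ∈ (Z/73Z)^×, its order divides φ(73) = 73 − 1 = 72 = 2^3 · 3^2.
Divisors of 72: 1, 2, 3, 4, 6, 8, 9, 12, 18, 24, 36, 72.
Compute 50^d (mod 73) for the divisors d until we hit 1:
50^1 ≡ 50 (mod 73)
50^2 ≡ 18 (mod 73)
50^3 ≡ 24 (mod 73)
50^4 ≡ 32 (mod 73)
50^6 ≡ 65 (mod 73)
50^8 ≡ 2 (mod 73)
50^9 ≡ 27 (mod 73)
50^12 ≡ 64 (mod 73)
50^18 ≡ 72 (mod 73)
50^24 ≡ 8 (mod 73)
50^36 ≡ 1 (mod 73) ✓
So ord_73(50) = 36, hence |⟨50⟩| = 36.
Index = |(Z/73Z)^×| / |⟨50⟩| = 72 / 36 = 2.

2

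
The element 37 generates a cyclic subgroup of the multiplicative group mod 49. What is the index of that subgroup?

By Lagrange's theorem, ord_49(37) divides φ(49) = φ(7^2) = 7·(7−1) = 42 = 2 · 3 · 7.
Divisors of 42: 1, 2, 3, 6, 7, 14, 21, 42.
Evaluate successive powers at the divisors of 42:
37^1 ≡ 37
37^2 ≡ 46
37^3 ≡ 36
37^6 ≡ 22
37^7 ≡ 30
37^14 ≡ 18
37^21 ≡ 1
Thus |⟨37⟩| = ord(37) = 21.
The index is φ(49) / ord(37) = 42 / 21 = 2.

2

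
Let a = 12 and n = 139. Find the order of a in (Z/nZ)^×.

138

The order of 12 must divide φ(139) = 139 − 1 = 138 = 2 · 3 · 23.
Divisors of 138: 1, 2, 3, 6, 23, 46, 69, 138.
Evaluate successive powers at the divisors of 138:
12^1 ≡ 12 (mod 139)
12^2 ≡ 5 (mod 139)
12^3 ≡ 60 (mod 139)
12^6 ≡ 125 (mod 139)
12^23 ≡ 97 (mod 139)
12^46 ≡ 96 (mod 139)
12^69 ≡ 138 (mod 139)
12^138 ≡ 1 (mod 139) ✓
The smallest such exponent is 138, so the order of 12 is 138.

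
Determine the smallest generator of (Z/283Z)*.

3

φ(283) = 283 − 1 = 282 = 2 · 3 · 47.
Test candidates g = 2, 3, … against the prime factors q ∈ {2, 3, 47} of φ(283): g is a generator iff g^(282/q) ≢ 1 for every such q.
g = 2: 2^141 ≡ 282; 2^94 ≡ 1 — hits 1, so not a primitive root.
g = 3: 3^141 ≡ 282; 3^94 ≡ 238; 3^6 ≡ 163 — none is 1, so 3 is a primitive root.
Hence the least primitive root of 283 is 3.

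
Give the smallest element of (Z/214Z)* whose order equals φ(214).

5

φ(214) = φ(2)·φ(107) = 1·106 = 106 = 2 · 53.
Test candidates g = 2, 3, … against the prime factors q ∈ {2, 53} of φ(214): g is a generator iff g^(106/q) ≢ 1 for every such q.
g = 2: gcd(2, 214) = 2 > 1, not a unit — skip.
g = 3: 3^53 ≡ 1 — hits 1, so not a primitive root.
g = 4: gcd(4, 214) = 2 > 1, not a unit — skip.
g = 5: 5^53 ≡ 213; 5^2 ≡ 25 — none is 1, so 5 is a primitive root.
The smallest primitive root modulo 214 is 5.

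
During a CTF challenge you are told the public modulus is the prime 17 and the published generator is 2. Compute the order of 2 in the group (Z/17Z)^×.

8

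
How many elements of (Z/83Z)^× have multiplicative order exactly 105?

0

φ(83) = 83 − 1 = 82 = 2 · 41.
In a cyclic group of order 82, there are φ(d) elements of order d for each divisor d of 82, and zero for non-divisors.
105 does not divide 82, so no element of (Z/83Z)^× has order 105.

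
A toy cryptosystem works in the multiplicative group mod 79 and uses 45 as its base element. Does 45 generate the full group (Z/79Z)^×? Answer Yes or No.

φ(79) = 79 − 1 = 78 = 2 · 3 · 13.
An element g generates (Z/79Z)^× iff g^(78/q) ≢ 1 (mod 79) for each prime q ∈ {2, 3, 13}.
45^39 ≡ 1 (mod 79)  [q = 2: ≡ 1 ✗]
45^26 ≡ 23 (mod 79)  [q = 3: ≢ 1 ✓]
45^6 ≡ 22 (mod 79)  [q = 13: ≢ 1 ✓]
The check at q = 2 fails, so 45 generates a proper subgroup.

No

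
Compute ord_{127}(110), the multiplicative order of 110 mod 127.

126

ord(110) | φ(127) = 127 − 1 = 126 = 2 · 3^2 · 7.
Divisors of 126: 1, 2, 3, 6, 7, 9, 14, 18, 21, 42, 63, 126.
Check 110^d mod 127 for each divisor in increasing order:
110^1 ≡ 110 (mod 127)
110^2 ≡ 35 (mod 127)
110^3 ≡ 40 (mod 127)
110^6 ≡ 76 (mod 127)
110^7 ≡ 105 (mod 127)
110^9 ≡ 119 (mod 127)
110^14 ≡ 103 (mod 127)
110^18 ≡ 64 (mod 127)
110^21 ≡ 20 (mod 127)
110^42 ≡ 19 (mod 127)
110^63 ≡ 126 (mod 127)
110^126 ≡ 1 (mod 127) ✓
So ord_127(110) = 126.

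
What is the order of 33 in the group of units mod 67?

33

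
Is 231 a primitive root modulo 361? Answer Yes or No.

Yes

φ(361) = φ(19^2) = 19·(19−1) = 342 = 2 · 3^2 · 19.
231 is a primitive root mod 361 iff 231^(φ(361)/q) ≢ 1 for every prime q | φ(361), i.e. q ∈ {2, 3, 19}.
231^171 ≡ 360 (mod 361)  [q = 2: ≢ 1 ✓]
231^114 ≡ 292 (mod 361)  [q = 3: ≢ 1 ✓]
231^18 ≡ 267 (mod 361)  [q = 19: ≢ 1 ✓]
None equal 1, so ord_361(231) = 342: 231 is a primitive root.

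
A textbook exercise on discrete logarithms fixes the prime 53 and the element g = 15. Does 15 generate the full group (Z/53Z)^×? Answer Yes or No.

No

φ(53) = 53 − 1 = 52 = 2^2 · 13.
Test 15^(52/q) mod 53 for each prime factor q of 52:
15^26 ≡ 1 (mod 53)  [q = 2: ≡ 1 ✗]
15^4 ≡ 10 (mod 53)  [q = 13: ≢ 1 ✓]
Since 15^26 ≡ 1, the order of 15 divides 26 < 52, so 15 is not a primitive root.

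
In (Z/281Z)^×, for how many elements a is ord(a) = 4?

2

φ(281) = 281 − 1 = 280 = 2^3 · 5 · 7.
(Z/281Z)^× is cyclic (|G| = 280); a cyclic group of order m has exactly φ(d) elements of each order d | m, and none otherwise.
4 = 2^2 divides 280, and φ(4) = 2.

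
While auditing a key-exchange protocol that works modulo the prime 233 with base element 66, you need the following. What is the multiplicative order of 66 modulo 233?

Since 66 ∈ (Z/233Z)^×, its order divides φ(233) = 233 − 1 = 232 = 2^3 · 29.
Divisors of 232: 1, 2, 4, 8, 29, 58, 116, 232.
Test each divisor d:
66^1 ≡ 66 (mod 233)
66^2 ≡ 162 (mod 233)
66^4 ≡ 148 (mod 233)
66^8 ≡ 2 (mod 233)
66^29 ≡ 89 (mod 233)
66^58 ≡ 232 (mod 233)
66^116 ≡ 1 (mod 233) ✓
The smallest such exponent is 116, so the order of 66 is 116.

116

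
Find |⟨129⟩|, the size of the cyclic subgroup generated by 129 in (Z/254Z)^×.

Since 129 ∈ (Z/254Z)^×, its order divides φ(254) = φ(2)·φ(127) = 1·126 = 126 = 2 · 3^2 · 7.
Divisors of 126: 1, 2, 3, 6, 7, 9, 14, 18, 21, 42, 63, 126.
Compute 129^d (mod 254) for the divisors d until we hit 1:
129^1 ≡ 129
129^2 ≡ 131
129^3 ≡ 135
129^6 ≡ 191
129^7 ≡ 1
So ord_254(129) = 7.

7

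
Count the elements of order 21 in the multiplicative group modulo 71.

0

φ(71) = 71 − 1 = 70 = 2 · 5 · 7.
Since (Z/71Z)^× is cyclic of order 70, the number of elements of order d is φ(d) when d | 70 and 0 otherwise.
Since 21 ∤ 70, the count is 0.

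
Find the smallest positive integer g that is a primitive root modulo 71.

7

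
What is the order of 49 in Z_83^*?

The order of 49 must divide φ(83) = 83 − 1 = 82 = 2 · 41.
Divisors of 82: 1, 2, 41, 82.
Test each divisor d:
49^1 ≡ 49 (mod 83)
49^2 ≡ 77 (mod 83)
49^41 ≡ 1 (mod 83) ✓
Hence ord(49) = 41.

41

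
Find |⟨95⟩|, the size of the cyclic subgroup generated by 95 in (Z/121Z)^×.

110

By Lagrange's theorem, ord_121(95) divides φ(121) = φ(11^2) = 11·(11−1) = 110 = 2 · 5 · 11.
Divisors of 110: 1, 2, 5, 10, 11, 22, 55, 110.
Test each divisor d:
95^1 ≡ 95 (mod 121)
95^2 ≡ 71 (mod 121)
95^5 ≡ 98 (mod 121)
95^10 ≡ 45 (mod 121)
95^11 ≡ 40 (mod 121)
95^22 ≡ 27 (mod 121)
95^55 ≡ 120 (mod 121)
95^110 ≡ 1 (mod 121) ✓
Hence ord(95) = 110.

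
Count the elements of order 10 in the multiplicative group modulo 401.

4

φ(401) = 401 − 1 = 400 = 2^4 · 5^2.
In a cyclic group of order 400, there are φ(d) elements of order d for each divisor d of 400, and zero for non-divisors.
10 = 2 · 5 divides 400, and φ(10) = 4.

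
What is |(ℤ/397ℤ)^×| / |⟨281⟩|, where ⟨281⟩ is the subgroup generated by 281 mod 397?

ord(281) | φ(397) = 397 − 1 = 396 = 2^2 · 3^2 · 11.
Divisors of 396: 1, 2, 3, 4, 6, 9, 11, 12, 18, 22, 33, 36, 44, 66, 99, 132, 198, 396.
Check 281^d mod 397 for each divisor in increasing order:
281^1 ≡ 281 (mod 397)
281^2 ≡ 355 (mod 397)
281^3 ≡ 108 (mod 397)
281^4 ≡ 176 (mod 397)
281^6 ≡ 151 (mod 397)
281^9 ≡ 31 (mod 397)
281^11 ≡ 286 (mod 397)
281^12 ≡ 172 (mod 397)
281^18 ≡ 167 (mod 397)
281^22 ≡ 14 (mod 397)
281^33 ≡ 34 (mod 397)
281^36 ≡ 99 (mod 397)
281^44 ≡ 196 (mod 397)
281^66 ≡ 362 (mod 397)
281^99 ≡ 1 (mod 397) ✓
So ord_397(281) = 99, hence |⟨281⟩| = 99.
The index is φ(397) / ord(281) = 396 / 99 = 4.

4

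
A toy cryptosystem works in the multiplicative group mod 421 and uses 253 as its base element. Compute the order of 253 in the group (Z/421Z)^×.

420

By Lagrange's theorem, ord_421(253) divides φ(421) = 421 − 1 = 420 = 2^2 · 3 · 5 · 7.
Divisors of 420: 1, 2, 3, 4, 5, 6, 7, 10, 12, 14, 15, 20, 21, 28, 30, 35, 42, 60, 70, 84, 105, 140, 210, 420.
Compute 253^d (mod 421) for the divisors d until we hit 1:
253^1 ≡ 253 (mod 421)
253^2 ≡ 17 (mod 421)
253^3 ≡ 91 (mod 421)
253^4 ≡ 289 (mod 421)
253^5 ≡ 284 (mod 421)
253^6 ≡ 282 (mod 421)
253^7 ≡ 197 (mod 421)
253^10 ≡ 245 (mod 421)
253^12 ≡ 376 (mod 421)
253^14 ≡ 77 (mod 421)
253^15 ≡ 115 (mod 421)
253^20 ≡ 243 (mod 421)
253^21 ≡ 13 (mod 421)
253^28 ≡ 35 (mod 421)
253^30 ≡ 174 (mod 421)
253^35 ≡ 159 (mod 421)
253^42 ≡ 169 (mod 421)
253^60 ≡ 385 (mod 421)
253^70 ≡ 21 (mod 421)
253^84 ≡ 354 (mod 421)
253^105 ≡ 392 (mod 421)
253^140 ≡ 20 (mod 421)
253^210 ≡ 420 (mod 421)
253^420 ≡ 1 (mod 421) ✓
Hence ord(253) = 420.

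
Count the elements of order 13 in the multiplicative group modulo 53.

12

φ(53) = 53 − 1 = 52 = 2^2 · 13.
(Z/53Z)^× is cyclic (|G| = 52); a cyclic group of order m has exactly φ(d) elements of each order d | m, and none otherwise.
13 | 52, and φ(13) = 13 − 1 = 12.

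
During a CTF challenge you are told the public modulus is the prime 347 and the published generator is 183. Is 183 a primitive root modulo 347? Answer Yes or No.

No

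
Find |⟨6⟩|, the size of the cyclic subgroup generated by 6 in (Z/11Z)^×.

10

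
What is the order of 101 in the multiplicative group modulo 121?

110

By Lagrange's theorem, ord_121(101) divides φ(121) = φ(11^2) = 11·(11−1) = 110 = 2 · 5 · 11.
Divisors of 110: 1, 2, 5, 10, 11, 22, 55, 110.
Evaluate successive powers at the divisors of 110:
101^1 ≡ 101
101^2 ≡ 37
101^5 ≡ 87
101^10 ≡ 67
101^11 ≡ 112
101^22 ≡ 81
101^55 ≡ 120
101^110 ≡ 1
Therefore the multiplicative order of 101 modulo 121 is 110.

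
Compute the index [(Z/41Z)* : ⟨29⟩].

1

Since 29 ∈ (Z/41Z)^×, its order divides φ(41) = 41 − 1 = 40 = 2^3 · 5.
Divisors of 40: 1, 2, 4, 5, 8, 10, 20, 40.
Check 29^d mod 41 for each divisor in increasing order:
29^1 ≡ 29 (mod 41)
29^2 ≡ 21 (mod 41)
29^4 ≡ 31 (mod 41)
29^5 ≡ 38 (mod 41)
29^8 ≡ 18 (mod 41)
29^10 ≡ 9 (mod 41)
29^20 ≡ 40 (mod 41)
29^40 ≡ 1 (mod 41) ✓
The order of 29 is 40, so the subgroup it generates has 40 elements.
[(Z/41Z)^× : ⟨29⟩] = 40/40 = 1.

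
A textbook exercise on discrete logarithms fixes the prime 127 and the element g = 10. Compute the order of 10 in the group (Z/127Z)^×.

42

ord(10) | φ(127) = 127 − 1 = 126 = 2 · 3^2 · 7.
Divisors of 126: 1, 2, 3, 6, 7, 9, 14, 18, 21, 42, 63, 126.
Evaluate successive powers at the divisors of 126:
10^1 ≡ 10 (mod 127)
10^2 ≡ 100 (mod 127)
10^3 ≡ 111 (mod 127)
10^6 ≡ 2 (mod 127)
10^7 ≡ 20 (mod 127)
10^9 ≡ 95 (mod 127)
10^14 ≡ 19 (mod 127)
10^18 ≡ 8 (mod 127)
10^21 ≡ 126 (mod 127)
10^42 ≡ 1 (mod 127) ✓
So ord_127(10) = 42.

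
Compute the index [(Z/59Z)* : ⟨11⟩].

1

The order of 11 must divide φ(59) = 59 − 1 = 58 = 2 · 29.
Divisors of 58: 1, 2, 29, 58.
Check 11^d mod 59 for each divisor in increasing order:
11^1 ≡ 11 (mod 59)
11^2 ≡ 3 (mod 59)
11^29 ≡ 58 (mod 59)
11^58 ≡ 1 (mod 59) ✓
So ord_59(11) = 58, hence |⟨11⟩| = 58.
[(Z/59Z)^× : ⟨11⟩] = 58/58 = 1.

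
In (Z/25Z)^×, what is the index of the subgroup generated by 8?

ord(8) | φ(25) = φ(5^2) = 5·(5−1) = 20 = 2^2 · 5.
Divisors of 20: 1, 2, 4, 5, 10, 20.
Test each divisor d:
8^1 ≡ 8 (mod 25)
8^2 ≡ 14 (mod 25)
8^4 ≡ 21 (mod 25)
8^5 ≡ 18 (mod 25)
8^10 ≡ 24 (mod 25)
8^20 ≡ 1 (mod 25) ✓
Thus |⟨8⟩| = ord(8) = 20.
The index is φ(25) / ord(8) = 20 / 20 = 1.

1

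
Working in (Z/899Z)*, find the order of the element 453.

420

The order of 453 must divide φ(899) = φ(29·31) = (29−1)·(31−1) = 28·30 = 840 = 2^3 · 3 · 5 · 7.
Divisors of 840: 1, 2, 3, 4, 5, 6, 7, 8, 10, 12, 14, 15, 20, 21, 24, 28, 30, 35, 40, 42, 56, 60, 70, 84, 105, 120, 140, 168, 210, 280, 420, 840.
Compute 453^d (mod 899) for the divisors d until we hit 1:
453^1 ≡ 453 (mod 899)
453^2 ≡ 237 (mod 899)
453^3 ≡ 380 (mod 899)
453^4 ≡ 431 (mod 899)
453^5 ≡ 160 (mod 899)
453^6 ≡ 560 (mod 899)
453^7 ≡ 162 (mod 899)
453^8 ≡ 567 (mod 899)
453^10 ≡ 428 (mod 899)
453^12 ≡ 748 (mod 899)
453^14 ≡ 173 (mod 899)
453^15 ≡ 156 (mod 899)
453^20 ≡ 687 (mod 899)
453^21 ≡ 157 (mod 899)
453^24 ≡ 326 (mod 899)
453^28 ≡ 262 (mod 899)
453^30 ≡ 63 (mod 899)
453^35 ≡ 191 (mod 899)
453^40 ≡ 893 (mod 899)
453^42 ≡ 376 (mod 899)
453^56 ≡ 320 (mod 899)
453^60 ≡ 373 (mod 899)
453^70 ≡ 521 (mod 899)
453^84 ≡ 233 (mod 899)
453^105 ≡ 621 (mod 899)
453^120 ≡ 683 (mod 899)
453^140 ≡ 842 (mod 899)
453^168 ≡ 349 (mod 899)
453^210 ≡ 869 (mod 899)
453^280 ≡ 552 (mod 899)
453^420 ≡ 1 (mod 899) ✓
So ord_899(453) = 420.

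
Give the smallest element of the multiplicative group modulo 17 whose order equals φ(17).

φ(17) = 17 − 1 = 16 = 2^4.
g is a primitive root iff g^(16/q) ≢ 1 (mod 17) for each prime q ∈ {2}.
g = 2: 2^8 ≡ 1 — hits 1, so not a primitive root.
g = 3: 3^8 ≡ 16 — none is 1, so 3 is a primitive root.
The smallest primitive root modulo 17 is 3.

3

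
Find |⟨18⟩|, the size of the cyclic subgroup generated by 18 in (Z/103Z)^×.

51

Since 18 ∈ (Z/103Z)^×, its order divides φ(103) = 103 − 1 = 102 = 2 · 3 · 17.
Divisors of 102: 1, 2, 3, 6, 17, 34, 51, 102.
Check 18^d mod 103 for each divisor in increasing order:
18^1 ≡ 18
18^2 ≡ 15
18^3 ≡ 64
18^6 ≡ 79
18^17 ≡ 56
18^34 ≡ 46
18^51 ≡ 1
Hence ord(18) = 51.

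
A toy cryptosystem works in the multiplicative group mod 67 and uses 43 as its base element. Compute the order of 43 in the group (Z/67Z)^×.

22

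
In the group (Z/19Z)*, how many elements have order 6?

2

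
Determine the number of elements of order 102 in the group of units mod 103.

32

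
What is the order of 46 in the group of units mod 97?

ord(46) | φ(97) = 97 − 1 = 96 = 2^5 · 3.
Divisors of 96: 1, 2, 3, 4, 6, 8, 12, 16, 24, 32, 48, 96.
Evaluate successive powers at the divisors of 96:
46^1 ≡ 46 (mod 97)
46^2 ≡ 79 (mod 97)
46^3 ≡ 45 (mod 97)
46^4 ≡ 33 (mod 97)
46^6 ≡ 85 (mod 97)
46^8 ≡ 22 (mod 97)
46^12 ≡ 47 (mod 97)
46^16 ≡ 96 (mod 97)
46^24 ≡ 75 (mod 97)
46^32 ≡ 1 (mod 97) ✓
The smallest such exponent is 32, so the order of 46 is 32.

32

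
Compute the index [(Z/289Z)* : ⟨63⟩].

1

Since 63 ∈ (Z/289Z)^×, its order divides φ(289) = φ(17^2) = 17·(17−1) = 272 = 2^4 · 17.
Divisors of 272: 1, 2, 4, 8, 16, 17, 34, 68, 136, 272.
Evaluate successive powers at the divisors of 272:
63^1 ≡ 63 (mod 289)
63^2 ≡ 212 (mod 289)
63^4 ≡ 149 (mod 289)
63^8 ≡ 237 (mod 289)
63^16 ≡ 103 (mod 289)
63^17 ≡ 131 (mod 289)
63^34 ≡ 110 (mod 289)
63^68 ≡ 251 (mod 289)
63^136 ≡ 288 (mod 289)
63^272 ≡ 1 (mod 289) ✓
The order of 63 is 272, so the subgroup it generates has 272 elements.
[(Z/289Z)^× : ⟨63⟩] = 272/272 = 1.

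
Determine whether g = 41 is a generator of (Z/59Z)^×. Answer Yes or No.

No

φ(59) = 59 − 1 = 58 = 2 · 29.
Test 41^(58/q) mod 59 for each prime factor q of 58:
41^29 ≡ 1 (mod 59)  [q = 2: ≡ 1 ✗]
41^2 ≡ 29 (mod 59)  [q = 29: ≢ 1 ✓]
41^29 ≡ 1 shows ord(41) | 29, strictly less than φ(59); not a primitive root.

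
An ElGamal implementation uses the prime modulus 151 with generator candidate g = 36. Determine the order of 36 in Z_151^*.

75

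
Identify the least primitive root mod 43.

φ(43) = 43 − 1 = 42 = 2 · 3 · 7.
g is a primitive root iff g^(42/q) ≢ 1 (mod 43) for each prime q ∈ {2, 3, 7}.
g = 2: 2^21 ≡ 42; 2^14 ≡ 1 — hits 1, so not a primitive root.
g = 3: 3^21 ≡ 42; 3^14 ≡ 36; 3^6 ≡ 41 — none is 1, so 3 is a primitive root.
So 3 is the smallest generator of (Z/43Z)^×.

3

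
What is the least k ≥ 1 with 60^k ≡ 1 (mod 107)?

ord(60) | φ(107) = 107 − 1 = 106 = 2 · 53.
Divisors of 106: 1, 2, 53, 106.
Check 60^d mod 107 for each divisor in increasing order:
60^1 ≡ 60 (mod 107)
60^2 ≡ 69 (mod 107)
60^53 ≡ 106 (mod 107)
60^106 ≡ 1 (mod 107) ✓
Therefore the multiplicative order of 60 modulo 107 is 106.

106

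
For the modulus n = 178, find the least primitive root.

3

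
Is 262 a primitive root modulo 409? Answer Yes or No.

φ(409) = 409 − 1 = 408 = 2^3 · 3 · 17.
Test 262^(408/q) mod 409 for each prime factor q of 408:
262^204 ≡ 1 (mod 409)  [q = 2: ≡ 1 ✗]
262^136 ≡ 1 (mod 409)  [q = 3: ≡ 1 ✗]
262^24 ≡ 5 (mod 409)  [q = 17: ≢ 1 ✓]
Since 262^204 ≡ 1, the order of 262 divides 204 < 408, so 262 is not a primitive root.

No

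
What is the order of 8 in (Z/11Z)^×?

10

The order of 8 must divide φ(11) = 11 − 1 = 10 = 2 · 5.
Divisors of 10: 1, 2, 5, 10.
Check 8^d mod 11 for each divisor in increasing order:
8^1 ≡ 8 (mod 11)
8^2 ≡ 9 (mod 11)
8^5 ≡ 10 (mod 11)
8^10 ≡ 1 (mod 11) ✓
Hence ord(8) = 10.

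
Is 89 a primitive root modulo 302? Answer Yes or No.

Yes

φ(302) = φ(2)·φ(151) = 1·150 = 150 = 2 · 3 · 5^2.
It suffices to check that the order of 89 is not a proper divisor of 150: compute 89^(150/q) for q ∈ {2, 3, 5}.
89^75 ≡ 301 (mod 302)  [q = 2: ≢ 1 ✓]
89^50 ≡ 269 (mod 302)  [q = 3: ≢ 1 ✓]
89^30 ≡ 19 (mod 302)  [q = 5: ≢ 1 ✓]
None equal 1, so ord_302(89) = 150: 89 is a primitive root.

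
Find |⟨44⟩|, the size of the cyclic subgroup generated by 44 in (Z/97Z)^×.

By Lagrange's theorem, ord_97(44) divides φ(97) = 97 − 1 = 96 = 2^5 · 3.
Divisors of 96: 1, 2, 3, 4, 6, 8, 12, 16, 24, 32, 48, 96.
Evaluate successive powers at the divisors of 96:
44^1 ≡ 44 (mod 97)
44^2 ≡ 93 (mod 97)
44^3 ≡ 18 (mod 97)
44^4 ≡ 16 (mod 97)
44^6 ≡ 33 (mod 97)
44^8 ≡ 62 (mod 97)
44^12 ≡ 22 (mod 97)
44^16 ≡ 61 (mod 97)
44^24 ≡ 96 (mod 97)
44^32 ≡ 35 (mod 97)
44^48 ≡ 1 (mod 97) ✓
Therefore the multiplicative order of 44 modulo 97 is 48.

48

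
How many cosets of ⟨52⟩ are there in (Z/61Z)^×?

Since 52 ∈ (Z/61Z)^×, its order divides φ(61) = 61 − 1 = 60 = 2^2 · 3 · 5.
Divisors of 60: 1, 2, 3, 4, 5, 6, 10, 12, 15, 20, 30, 60.
Evaluate successive powers at the divisors of 60:
52^1 ≡ 52
52^2 ≡ 20
52^3 ≡ 3
52^4 ≡ 34
52^5 ≡ 60
52^6 ≡ 9
52^10 ≡ 1
Thus |⟨52⟩| = ord(52) = 10.
Index = |(Z/61Z)^×| / |⟨52⟩| = 60 / 10 = 6.

6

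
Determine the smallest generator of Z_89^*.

3

φ(89) = 89 − 1 = 88 = 2^3 · 11.
g is a primitive root iff g^(88/q) ≢ 1 (mod 89) for each prime q ∈ {2, 11}.
g = 2: 2^44 ≡ 1 — hits 1, so not a primitive root.
g = 3: 3^44 ≡ 88; 3^8 ≡ 64 — none is 1, so 3 is a primitive root.
So 3 is the smallest generator of (Z/89Z)^×.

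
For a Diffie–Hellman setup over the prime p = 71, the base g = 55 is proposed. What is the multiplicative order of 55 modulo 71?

Since 55 ∈ (Z/71Z)^×, its order divides φ(71) = 71 − 1 = 70 = 2 · 5 · 7.
Divisors of 70: 1, 2, 5, 7, 10, 14, 35, 70.
Check 55^d mod 71 for each divisor in increasing order:
55^1 ≡ 55 (mod 71)
55^2 ≡ 43 (mod 71)
55^5 ≡ 23 (mod 71)
55^7 ≡ 66 (mod 71)
55^10 ≡ 32 (mod 71)
55^14 ≡ 25 (mod 71)
55^35 ≡ 70 (mod 71)
55^70 ≡ 1 (mod 71) ✓
The smallest such exponent is 70, so the order of 55 is 70.

70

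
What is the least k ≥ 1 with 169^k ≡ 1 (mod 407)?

Since 169 ∈ (Z/407Z)^×, its order divides φ(407) = φ(11·37) = (11−1)·(37−1) = 10·36 = 360 = 2^3 · 3^2 · 5.
Divisors of 360: 1, 2, 3, 4, 5, 6, 8, 9, 10, 12, 15, 18, 20, 24, 30, 36, 40, 45, 60, 72, 90, 120, 180, 360.
Evaluate successive powers at the divisors of 360:
169^1 ≡ 169 (mod 407)
169^2 ≡ 71 (mod 407)
169^3 ≡ 196 (mod 407)
169^4 ≡ 157 (mod 407)
169^5 ≡ 78 (mod 407)
169^6 ≡ 158 (mod 407)
169^8 ≡ 229 (mod 407)
169^9 ≡ 36 (mod 407)
169^10 ≡ 386 (mod 407)
169^12 ≡ 137 (mod 407)
169^15 ≡ 397 (mod 407)
169^18 ≡ 75 (mod 407)
169^20 ≡ 34 (mod 407)
169^24 ≡ 47 (mod 407)
169^30 ≡ 100 (mod 407)
169^36 ≡ 334 (mod 407)
169^40 ≡ 342 (mod 407)
169^45 ≡ 221 (mod 407)
169^60 ≡ 232 (mod 407)
169^72 ≡ 38 (mod 407)
169^90 ≡ 1 (mod 407) ✓
So ord_407(169) = 90.

90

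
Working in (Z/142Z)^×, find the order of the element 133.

70

ord(133) | φ(142) = φ(2)·φ(71) = 1·70 = 70 = 2 · 5 · 7.
Divisors of 70: 1, 2, 5, 7, 10, 14, 35, 70.
Test each divisor d:
133^1 ≡ 133 (mod 142)
133^2 ≡ 81 (mod 142)
133^5 ≡ 23 (mod 142)
133^7 ≡ 17 (mod 142)
133^10 ≡ 103 (mod 142)
133^14 ≡ 5 (mod 142)
133^35 ≡ 141 (mod 142)
133^70 ≡ 1 (mod 142) ✓
Hence ord(133) = 70.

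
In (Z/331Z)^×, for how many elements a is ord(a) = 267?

0

φ(331) = 331 − 1 = 330 = 2 · 3 · 5 · 11.
Since (Z/331Z)^× is cyclic of order 330, the number of elements of order d is φ(d) when d | 330 and 0 otherwise.
267 does not divide 330, so no element of (Z/331Z)^× has order 267.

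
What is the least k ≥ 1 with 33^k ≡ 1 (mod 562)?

140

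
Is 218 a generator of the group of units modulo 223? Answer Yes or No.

No

φ(223) = 223 − 1 = 222 = 2 · 3 · 37.
An element g generates (Z/223Z)^× iff g^(222/q) ≢ 1 (mod 223) for each prime q ∈ {2, 3, 37}.
218^111 ≡ 1 (mod 223)  [q = 2: ≡ 1 ✗]
218^74 ≡ 39 (mod 223)  [q = 3: ≢ 1 ✓]
218^6 ≡ 15 (mod 223)  [q = 37: ≢ 1 ✓]
The check at q = 2 fails, so 218 generates a proper subgroup.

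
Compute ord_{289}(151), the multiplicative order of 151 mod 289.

136

The order of 151 must divide φ(289) = φ(17^2) = 17·(17−1) = 272 = 2^4 · 17.
Divisors of 272: 1, 2, 4, 8, 16, 17, 34, 68, 136, 272.
Compute 151^d (mod 289) for the divisors d until we hit 1:
151^1 ≡ 151 (mod 289)
151^2 ≡ 259 (mod 289)
151^4 ≡ 33 (mod 289)
151^8 ≡ 222 (mod 289)
151^16 ≡ 154 (mod 289)
151^17 ≡ 134 (mod 289)
151^34 ≡ 38 (mod 289)
151^68 ≡ 288 (mod 289)
151^136 ≡ 1 (mod 289) ✓
The smallest such exponent is 136, so the order of 151 is 136.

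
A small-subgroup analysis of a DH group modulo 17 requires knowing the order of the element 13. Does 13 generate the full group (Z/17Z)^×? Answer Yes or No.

φ(17) = 17 − 1 = 16 = 2^4.
It suffices to check that the order of 13 is not a proper divisor of 16: compute 13^(16/q) for q ∈ {2}.
13^8 ≡ 1 (mod 17)  [q = 2: ≡ 1 ✗]
The check at q = 2 fails, so 13 generates a proper subgroup.

No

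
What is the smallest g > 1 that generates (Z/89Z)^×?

φ(89) = 89 − 1 = 88 = 2^3 · 11.
g is a primitive root iff g^(88/q) ≢ 1 (mod 89) for each prime q ∈ {2, 11}.
g = 2: 2^44 ≡ 1 — hits 1, so not a primitive root.
g = 3: 3^44 ≡ 88; 3^8 ≡ 64 — none is 1, so 3 is a primitive root.
Hence the least primitive root of 89 is 3.

3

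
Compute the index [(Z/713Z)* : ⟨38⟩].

2

ord(38) | φ(713) = φ(23·31) = (23−1)·(31−1) = 22·30 = 660 = 2^2 · 3 · 5 · 11.
Divisors of 660: 1, 2, 3, 4, 5, 6, 10, 11, 12, 15, 20, 22, 30, 33, 44, 55, 60, 66, 110, 132, 165, 220, 330, 660.
Compute 38^d (mod 713) for the divisors d until we hit 1:
38^1 ≡ 38 (mod 713)
38^2 ≡ 18 (mod 713)
38^3 ≡ 684 (mod 713)
38^4 ≡ 324 (mod 713)
38^5 ≡ 191 (mod 713)
38^6 ≡ 128 (mod 713)
38^10 ≡ 118 (mod 713)
38^11 ≡ 206 (mod 713)
38^12 ≡ 698 (mod 713)
38^15 ≡ 435 (mod 713)
38^20 ≡ 377 (mod 713)
38^22 ≡ 369 (mod 713)
38^30 ≡ 280 (mod 713)
38^33 ≡ 436 (mod 713)
38^44 ≡ 691 (mod 713)
38^55 ≡ 459 (mod 713)
38^60 ≡ 683 (mod 713)
38^66 ≡ 438 (mod 713)
38^110 ≡ 346 (mod 713)
38^132 ≡ 47 (mod 713)
38^165 ≡ 528 (mod 713)
38^220 ≡ 645 (mod 713)
38^330 ≡ 1 (mod 713) ✓
Thus |⟨38⟩| = ord(38) = 330.
[(Z/713Z)^× : ⟨38⟩] = 660/330 = 2.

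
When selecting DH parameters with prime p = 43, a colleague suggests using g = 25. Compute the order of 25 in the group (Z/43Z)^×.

The order of 25 must divide φ(43) = 43 − 1 = 42 = 2 · 3 · 7.
Divisors of 42: 1, 2, 3, 6, 7, 14, 21, 42.
Compute 25^d (mod 43) for the divisors d until we hit 1:
25^1 ≡ 25
25^2 ≡ 23
25^3 ≡ 16
25^6 ≡ 41
25^7 ≡ 36
25^14 ≡ 6
25^21 ≡ 1
The smallest such exponent is 21, so the order of 25 is 21.

21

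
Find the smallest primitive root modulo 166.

φ(166) = φ(2)·φ(83) = 1·82 = 82 = 2 · 41.
Test candidates g = 2, 3, … against the prime factors q ∈ {2, 41} of φ(166): g is a generator iff g^(82/q) ≢ 1 for every such q.
g = 2: gcd(2, 166) = 2 > 1, not a unit — skip.
g = 3: 3^41 ≡ 1 — hits 1, so not a primitive root.
g = 4: gcd(4, 166) = 2 > 1, not a unit — skip.
g = 5: 5^41 ≡ 165; 5^2 ≡ 25 — none is 1, so 5 is a primitive root.
So 5 is the smallest generator of (Z/166Z)^×.

5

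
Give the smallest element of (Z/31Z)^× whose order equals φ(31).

φ(31) = 31 − 1 = 30 = 2 · 3 · 5.
Test candidates g = 2, 3, … against the prime factors q ∈ {2, 3, 5} of φ(31): g is a generator iff g^(30/q) ≢ 1 for every such q.
g = 2: 2^15 ≡ 1 — hits 1, so not a primitive root.
g = 3: 3^15 ≡ 30; 3^10 ≡ 25; 3^6 ≡ 16 — none is 1, so 3 is a primitive root.
The smallest primitive root modulo 31 is 3.

3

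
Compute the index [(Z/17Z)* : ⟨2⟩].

The order of 2 must divide φ(17) = 17 − 1 = 16 = 2^4.
Divisors of 16: 1, 2, 4, 8, 16.
Test each divisor d:
2^1 ≡ 2 (mod 17)
2^2 ≡ 4 (mod 17)
2^4 ≡ 16 (mod 17)
2^8 ≡ 1 (mod 17) ✓
Thus |⟨2⟩| = ord(2) = 8.
Index = |(Z/17Z)^×| / |⟨2⟩| = 16 / 8 = 2.

2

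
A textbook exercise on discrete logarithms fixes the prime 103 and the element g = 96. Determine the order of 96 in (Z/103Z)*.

102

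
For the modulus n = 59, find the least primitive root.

φ(59) = 59 − 1 = 58 = 2 · 29.
Test candidates g = 2, 3, … against the prime factors q ∈ {2, 29} of φ(59): g is a generator iff g^(58/q) ≢ 1 for every such q.
g = 2: 2^29 ≡ 58; 2^2 ≡ 4 — none is 1, so 2 is a primitive root.
Hence the least primitive root of 59 is 2.

2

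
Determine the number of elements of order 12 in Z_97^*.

4

φ(97) = 97 − 1 = 96 = 2^5 · 3.
(Z/97Z)^× is cyclic (|G| = 96); a cyclic group of order m has exactly φ(d) elements of each order d | m, and none otherwise.
12 = 2^2 · 3 divides 96, and φ(12) = 4.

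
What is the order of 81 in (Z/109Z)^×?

27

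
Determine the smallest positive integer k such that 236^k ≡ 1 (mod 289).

136

ord(236) | φ(289) = φ(17^2) = 17·(17−1) = 272 = 2^4 · 17.
Divisors of 272: 1, 2, 4, 8, 16, 17, 34, 68, 136, 272.
Evaluate successive powers at the divisors of 272:
236^1 ≡ 236
236^2 ≡ 208
236^4 ≡ 203
236^8 ≡ 171
236^16 ≡ 52
236^17 ≡ 134
236^34 ≡ 38
236^68 ≡ 288
236^136 ≡ 1
Hence ord(236) = 136.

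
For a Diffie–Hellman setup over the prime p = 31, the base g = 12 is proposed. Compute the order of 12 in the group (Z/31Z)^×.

The order of 12 must divide φ(31) = 31 − 1 = 30 = 2 · 3 · 5.
Divisors of 30: 1, 2, 3, 5, 6, 10, 15, 30.
Check 12^d mod 31 for each divisor in increasing order:
12^1 ≡ 12
12^2 ≡ 20
12^3 ≡ 23
12^5 ≡ 26
12^6 ≡ 2
12^10 ≡ 25
12^15 ≡ 30
12^30 ≡ 1
Therefore the multiplicative order of 12 modulo 31 is 30.

30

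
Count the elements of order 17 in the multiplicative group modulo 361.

0

φ(361) = φ(19^2) = 19·(19−1) = 342 = 2 · 3^2 · 19.
(Z/361Z)^× is cyclic (|G| = 342); a cyclic group of order m has exactly φ(d) elements of each order d | m, and none otherwise.
Since 17 ∤ 342, the count is 0.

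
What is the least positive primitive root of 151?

6

φ(151) = 151 − 1 = 150 = 2 · 3 · 5^2.
g is a primitive root iff g^(150/q) ≢ 1 (mod 151) for each prime q ∈ {2, 3, 5}.
g = 2: 2^75 ≡ 1 — hits 1, so not a primitive root.
g = 3: 3^75 ≡ 150; 3^50 ≡ 1 — hits 1, so not a primitive root.
g = 4: 4^75 ≡ 1 — hits 1, so not a primitive root.
g = 5: 5^75 ≡ 1 — hits 1, so not a primitive root.
g = 6: 6^75 ≡ 150; 6^50 ≡ 32; 6^30 ≡ 59 — none is 1, so 6 is a primitive root.
So 6 is the smallest generator of (Z/151Z)^×.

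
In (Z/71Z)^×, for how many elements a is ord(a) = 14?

6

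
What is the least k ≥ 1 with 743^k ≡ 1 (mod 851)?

198

ord(743) | φ(851) = φ(23·37) = (23−1)·(37−1) = 22·36 = 792 = 2^3 · 3^2 · 11.
Divisors of 792: 1, 2, 3, 4, 6, 8, 9, 11, 12, 18, 22, 24, 33, 36, 44, 66, 72, 88, 99, 132, 198, 264, 396, 792.
Evaluate successive powers at the divisors of 792:
743^1 ≡ 743 (mod 851)
743^2 ≡ 601 (mod 851)
743^3 ≡ 619 (mod 851)
743^4 ≡ 377 (mod 851)
743^6 ≡ 211 (mod 851)
743^8 ≡ 12 (mod 851)
743^9 ≡ 406 (mod 851)
743^11 ≡ 620 (mod 851)
743^12 ≡ 269 (mod 851)
743^18 ≡ 593 (mod 851)
743^22 ≡ 599 (mod 851)
743^24 ≡ 26 (mod 851)
743^33 ≡ 344 (mod 851)
743^36 ≡ 186 (mod 851)
743^44 ≡ 530 (mod 851)
743^66 ≡ 47 (mod 851)
743^72 ≡ 556 (mod 851)
743^88 ≡ 70 (mod 851)
743^99 ≡ 850 (mod 851)
743^132 ≡ 507 (mod 851)
743^198 ≡ 1 (mod 851) ✓
The smallest such exponent is 198, so the order of 743 is 198.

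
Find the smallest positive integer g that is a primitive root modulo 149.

2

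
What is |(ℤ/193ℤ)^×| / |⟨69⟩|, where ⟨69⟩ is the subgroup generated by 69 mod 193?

ord(69) | φ(193) = 193 − 1 = 192 = 2^6 · 3.
Divisors of 192: 1, 2, 3, 4, 6, 8, 12, 16, 24, 32, 48, 64, 96, 192.
Compute 69^d (mod 193) for the divisors d until we hit 1:
69^1 ≡ 69
69^2 ≡ 129
69^3 ≡ 23
69^4 ≡ 43
69^6 ≡ 143
69^8 ≡ 112
69^12 ≡ 184
69^16 ≡ 192
69^24 ≡ 81
69^32 ≡ 1
So ord_193(69) = 32, hence |⟨69⟩| = 32.
The index is φ(193) / ord(69) = 192 / 32 = 6.

6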